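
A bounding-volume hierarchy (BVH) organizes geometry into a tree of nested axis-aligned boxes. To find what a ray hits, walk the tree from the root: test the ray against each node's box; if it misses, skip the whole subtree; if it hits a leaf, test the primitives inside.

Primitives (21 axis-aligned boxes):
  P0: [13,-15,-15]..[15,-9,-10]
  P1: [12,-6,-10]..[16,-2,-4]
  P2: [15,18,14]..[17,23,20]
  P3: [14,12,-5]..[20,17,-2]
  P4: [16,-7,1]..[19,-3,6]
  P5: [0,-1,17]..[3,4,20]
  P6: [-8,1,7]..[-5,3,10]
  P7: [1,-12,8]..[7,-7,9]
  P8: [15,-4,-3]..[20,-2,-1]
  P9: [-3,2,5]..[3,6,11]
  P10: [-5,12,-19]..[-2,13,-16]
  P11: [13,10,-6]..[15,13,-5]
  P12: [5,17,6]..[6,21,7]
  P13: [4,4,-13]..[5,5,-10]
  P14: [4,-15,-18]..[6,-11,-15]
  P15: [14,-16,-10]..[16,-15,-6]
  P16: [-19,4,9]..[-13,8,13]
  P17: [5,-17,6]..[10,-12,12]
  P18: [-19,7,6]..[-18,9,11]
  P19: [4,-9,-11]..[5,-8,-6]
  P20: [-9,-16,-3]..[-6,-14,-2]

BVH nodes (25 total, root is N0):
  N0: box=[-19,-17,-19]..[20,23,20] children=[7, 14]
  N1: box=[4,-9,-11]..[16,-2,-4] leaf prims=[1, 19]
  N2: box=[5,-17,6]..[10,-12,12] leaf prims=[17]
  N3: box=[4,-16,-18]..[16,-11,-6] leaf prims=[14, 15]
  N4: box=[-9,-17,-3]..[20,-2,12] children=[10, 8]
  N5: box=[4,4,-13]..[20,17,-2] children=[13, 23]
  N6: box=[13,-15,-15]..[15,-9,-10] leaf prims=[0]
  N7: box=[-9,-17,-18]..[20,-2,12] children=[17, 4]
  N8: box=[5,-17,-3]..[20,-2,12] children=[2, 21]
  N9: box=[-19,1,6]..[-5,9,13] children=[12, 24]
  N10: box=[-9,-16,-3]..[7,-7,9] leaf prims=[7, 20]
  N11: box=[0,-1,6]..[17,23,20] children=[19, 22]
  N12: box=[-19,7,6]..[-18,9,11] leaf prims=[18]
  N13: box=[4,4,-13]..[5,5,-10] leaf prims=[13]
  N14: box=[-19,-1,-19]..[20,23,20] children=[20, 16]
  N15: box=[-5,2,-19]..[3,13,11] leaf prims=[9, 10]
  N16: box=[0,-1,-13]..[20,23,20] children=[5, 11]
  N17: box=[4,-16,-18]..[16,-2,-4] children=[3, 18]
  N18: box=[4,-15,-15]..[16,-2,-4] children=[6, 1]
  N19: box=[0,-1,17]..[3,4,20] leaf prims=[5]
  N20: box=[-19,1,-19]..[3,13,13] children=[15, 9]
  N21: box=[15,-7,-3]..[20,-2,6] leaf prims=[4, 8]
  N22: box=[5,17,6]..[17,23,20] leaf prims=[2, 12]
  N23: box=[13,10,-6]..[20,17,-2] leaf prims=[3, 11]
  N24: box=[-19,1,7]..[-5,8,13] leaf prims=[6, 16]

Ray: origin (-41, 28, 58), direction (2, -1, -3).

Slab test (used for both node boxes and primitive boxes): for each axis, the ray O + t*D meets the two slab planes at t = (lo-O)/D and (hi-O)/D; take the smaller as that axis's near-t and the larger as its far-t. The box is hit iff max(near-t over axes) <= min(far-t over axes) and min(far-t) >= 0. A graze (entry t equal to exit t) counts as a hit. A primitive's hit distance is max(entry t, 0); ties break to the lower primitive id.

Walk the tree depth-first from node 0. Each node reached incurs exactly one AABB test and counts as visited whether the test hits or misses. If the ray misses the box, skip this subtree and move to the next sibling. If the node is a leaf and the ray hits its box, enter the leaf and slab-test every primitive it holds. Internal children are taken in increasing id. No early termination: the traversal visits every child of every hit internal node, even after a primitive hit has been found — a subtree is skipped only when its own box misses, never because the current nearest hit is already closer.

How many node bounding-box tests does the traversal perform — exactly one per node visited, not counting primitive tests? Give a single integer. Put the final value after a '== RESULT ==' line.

Walk:
N0 x:[11,61/2] y:[5,45] z:[38/3,77/3] -> hit [38/3,77/3], descend [7, 14]
  N7 x:[16,61/2] y:[30,45] z:[46/3,76/3] -> miss, prune
  N14 x:[11,61/2] y:[5,29] z:[38/3,77/3] -> hit [38/3,77/3], descend [16, 20]
    N16 x:[41/2,61/2] y:[5,29] z:[38/3,71/3] -> hit [41/2,71/3], descend [5, 11]
      N5 x:[45/2,61/2] y:[11,24] z:[20,71/3] -> hit [45/2,71/3], descend [13, 23]
        N13 x:[45/2,23] y:[23,24] z:[68/3,71/3] -> hit [23,23] leaf, test {P13@t=23}
        N23 x:[27,61/2] y:[11,18] z:[20,64/3] -> miss, prune
      N11 x:[41/2,29] y:[5,29] z:[38/3,52/3] -> miss, prune
    N20 x:[11,22] y:[15,27] z:[15,77/3] -> hit [15,22], descend [9, 15]
      N9 x:[11,18] y:[19,27] z:[15,52/3] -> miss, prune
      N15 x:[18,22] y:[15,26] z:[47/3,77/3] -> hit [18,22] leaf, test {P9(miss), P10(miss)}

order=[0, 7, 14, 16, 5, 13, 23, 11, 20, 9, 15]  |boxes|=11  |leaves|=2  hit=P13

== RESULT ==
11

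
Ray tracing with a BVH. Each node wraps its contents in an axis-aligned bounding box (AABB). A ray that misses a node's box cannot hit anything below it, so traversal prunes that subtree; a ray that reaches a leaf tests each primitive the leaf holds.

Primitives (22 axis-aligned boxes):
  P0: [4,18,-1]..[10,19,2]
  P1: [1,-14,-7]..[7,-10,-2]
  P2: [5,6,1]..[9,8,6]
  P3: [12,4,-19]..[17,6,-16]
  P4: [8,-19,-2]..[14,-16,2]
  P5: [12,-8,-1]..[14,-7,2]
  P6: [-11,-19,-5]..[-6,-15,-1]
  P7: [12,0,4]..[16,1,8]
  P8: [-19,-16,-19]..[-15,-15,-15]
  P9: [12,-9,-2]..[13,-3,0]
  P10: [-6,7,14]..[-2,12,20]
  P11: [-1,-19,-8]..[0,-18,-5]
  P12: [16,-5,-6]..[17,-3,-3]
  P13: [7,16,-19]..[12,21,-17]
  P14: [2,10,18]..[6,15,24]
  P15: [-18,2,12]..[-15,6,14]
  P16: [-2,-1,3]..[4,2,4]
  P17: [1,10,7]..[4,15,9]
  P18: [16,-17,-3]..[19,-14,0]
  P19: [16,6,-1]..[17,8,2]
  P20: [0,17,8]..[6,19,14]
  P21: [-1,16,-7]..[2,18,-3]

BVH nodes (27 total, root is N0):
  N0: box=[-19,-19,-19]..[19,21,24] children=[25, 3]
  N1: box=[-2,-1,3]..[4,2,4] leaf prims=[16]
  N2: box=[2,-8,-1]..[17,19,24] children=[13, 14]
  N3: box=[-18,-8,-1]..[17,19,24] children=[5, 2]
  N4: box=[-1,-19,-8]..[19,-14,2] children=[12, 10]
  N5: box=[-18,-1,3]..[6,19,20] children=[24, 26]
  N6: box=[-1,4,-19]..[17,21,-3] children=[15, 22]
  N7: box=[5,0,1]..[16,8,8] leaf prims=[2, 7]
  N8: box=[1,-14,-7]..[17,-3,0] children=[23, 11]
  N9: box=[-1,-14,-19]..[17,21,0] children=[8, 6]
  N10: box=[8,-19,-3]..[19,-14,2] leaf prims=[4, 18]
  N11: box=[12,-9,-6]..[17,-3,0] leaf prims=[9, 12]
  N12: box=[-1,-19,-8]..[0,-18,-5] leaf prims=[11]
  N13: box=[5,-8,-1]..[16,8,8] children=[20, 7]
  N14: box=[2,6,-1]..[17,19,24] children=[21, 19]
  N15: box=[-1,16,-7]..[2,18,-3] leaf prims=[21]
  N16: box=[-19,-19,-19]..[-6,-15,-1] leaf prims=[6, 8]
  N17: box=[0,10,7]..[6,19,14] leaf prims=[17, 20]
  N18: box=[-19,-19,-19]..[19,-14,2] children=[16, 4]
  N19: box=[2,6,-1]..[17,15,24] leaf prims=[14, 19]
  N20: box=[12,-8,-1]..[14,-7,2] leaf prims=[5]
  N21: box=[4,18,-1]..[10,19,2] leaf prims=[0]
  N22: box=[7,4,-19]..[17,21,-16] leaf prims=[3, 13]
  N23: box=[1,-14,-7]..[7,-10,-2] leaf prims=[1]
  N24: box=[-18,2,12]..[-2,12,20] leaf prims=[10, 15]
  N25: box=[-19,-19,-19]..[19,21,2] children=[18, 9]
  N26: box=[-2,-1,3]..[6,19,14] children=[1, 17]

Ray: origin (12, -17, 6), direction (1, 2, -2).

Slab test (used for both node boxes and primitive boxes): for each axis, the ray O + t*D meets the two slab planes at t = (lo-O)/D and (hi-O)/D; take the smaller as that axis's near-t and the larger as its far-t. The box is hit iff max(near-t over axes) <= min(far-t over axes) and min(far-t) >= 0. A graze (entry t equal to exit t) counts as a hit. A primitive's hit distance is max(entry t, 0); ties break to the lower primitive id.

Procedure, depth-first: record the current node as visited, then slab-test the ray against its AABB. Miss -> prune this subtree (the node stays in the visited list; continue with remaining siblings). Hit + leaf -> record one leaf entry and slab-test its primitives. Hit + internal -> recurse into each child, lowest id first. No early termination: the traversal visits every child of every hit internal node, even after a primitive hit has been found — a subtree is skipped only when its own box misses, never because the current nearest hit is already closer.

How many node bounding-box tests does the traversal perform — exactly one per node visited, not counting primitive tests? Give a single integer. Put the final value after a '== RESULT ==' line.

Trace the traversal:
N0 x:[-31,7] y:[-1,19] z:[-9,25/2] -> hit [-1,7], descend [3, 25]
  N3 x:[-30,5] y:[9/2,18] z:[-9,7/2] -> miss, prune
  N25 x:[-31,7] y:[-1,19] z:[2,25/2] -> hit [2,7], descend [9, 18]
    N9 x:[-13,5] y:[3/2,19] z:[3,25/2] -> hit [3,5], descend [6, 8]
      N6 x:[-13,5] y:[21/2,19] z:[9/2,25/2] -> miss, prune
      N8 x:[-11,5] y:[3/2,7] z:[3,13/2] -> hit [3,5], descend [11, 23]
        N11 x:[0,5] y:[4,7] z:[3,6] -> hit [4,5] leaf, test {P9(miss), P12(miss)}
        N23 x:[-11,-5] y:[3/2,7/2] z:[4,13/2] -> miss, prune
    N18 x:[-31,7] y:[-1,3/2] z:[2,25/2] -> miss, prune

Visited [0, 3, 25, 9, 6, 8, 11, 23, 18]. Tests: 9 box, 1 leaf. Nearest: miss.

== RESULT ==
9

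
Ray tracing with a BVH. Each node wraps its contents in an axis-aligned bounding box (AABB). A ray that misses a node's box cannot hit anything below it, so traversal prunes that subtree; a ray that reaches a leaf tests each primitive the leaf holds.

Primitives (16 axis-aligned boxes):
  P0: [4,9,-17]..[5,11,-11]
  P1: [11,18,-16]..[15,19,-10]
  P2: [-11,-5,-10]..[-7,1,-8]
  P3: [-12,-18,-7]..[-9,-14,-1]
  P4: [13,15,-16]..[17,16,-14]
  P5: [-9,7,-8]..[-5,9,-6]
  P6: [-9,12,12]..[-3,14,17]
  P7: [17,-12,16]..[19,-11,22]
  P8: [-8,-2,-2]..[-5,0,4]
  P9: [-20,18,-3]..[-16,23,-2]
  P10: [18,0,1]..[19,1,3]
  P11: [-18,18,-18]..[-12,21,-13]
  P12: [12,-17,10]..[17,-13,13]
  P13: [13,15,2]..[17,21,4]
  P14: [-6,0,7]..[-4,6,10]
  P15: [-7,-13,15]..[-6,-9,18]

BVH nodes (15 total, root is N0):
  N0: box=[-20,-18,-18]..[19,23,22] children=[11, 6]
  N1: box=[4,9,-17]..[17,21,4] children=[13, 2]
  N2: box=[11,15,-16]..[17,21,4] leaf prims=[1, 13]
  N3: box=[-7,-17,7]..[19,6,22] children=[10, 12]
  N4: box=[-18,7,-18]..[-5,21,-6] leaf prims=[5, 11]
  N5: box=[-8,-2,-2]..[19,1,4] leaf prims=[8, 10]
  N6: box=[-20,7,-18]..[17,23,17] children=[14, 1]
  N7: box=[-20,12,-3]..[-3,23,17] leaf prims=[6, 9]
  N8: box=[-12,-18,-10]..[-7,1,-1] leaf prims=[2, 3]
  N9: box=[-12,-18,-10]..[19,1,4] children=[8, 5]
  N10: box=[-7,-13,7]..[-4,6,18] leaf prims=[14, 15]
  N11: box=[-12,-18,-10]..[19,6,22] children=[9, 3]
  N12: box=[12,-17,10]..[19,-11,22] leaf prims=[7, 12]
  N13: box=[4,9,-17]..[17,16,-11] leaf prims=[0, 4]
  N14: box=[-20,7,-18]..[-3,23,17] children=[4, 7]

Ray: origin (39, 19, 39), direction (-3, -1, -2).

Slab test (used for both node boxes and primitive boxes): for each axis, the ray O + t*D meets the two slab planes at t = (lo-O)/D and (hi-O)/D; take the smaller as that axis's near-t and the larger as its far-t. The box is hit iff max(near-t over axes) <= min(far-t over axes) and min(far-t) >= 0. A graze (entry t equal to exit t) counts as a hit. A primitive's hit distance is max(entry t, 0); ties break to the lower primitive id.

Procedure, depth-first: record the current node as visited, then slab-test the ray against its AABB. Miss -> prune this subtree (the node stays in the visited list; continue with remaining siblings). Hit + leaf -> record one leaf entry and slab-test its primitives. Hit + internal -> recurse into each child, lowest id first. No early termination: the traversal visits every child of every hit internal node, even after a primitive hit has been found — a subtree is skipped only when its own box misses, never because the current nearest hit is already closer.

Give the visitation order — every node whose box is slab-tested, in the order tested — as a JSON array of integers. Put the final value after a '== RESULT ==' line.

Traverse from the root:
N0 x:[20/3,59/3] y:[-4,37] z:[17/2,57/2] -> hit [17/2,59/3], descend [6, 11]
  N6 x:[22/3,59/3] y:[-4,12] z:[11,57/2] -> hit [11,12], descend [1, 14]
    N1 x:[22/3,35/3] y:[-2,10] z:[35/2,28] -> miss, prune
    N14 x:[14,59/3] y:[-4,12] z:[11,57/2] -> miss, prune
  N11 x:[20/3,17] y:[13,37] z:[17/2,49/2] -> hit [13,17], descend [3, 9]
    N3 x:[20/3,46/3] y:[13,36] z:[17/2,16] -> hit [13,46/3], descend [10, 12]
      N10 x:[43/3,46/3] y:[13,32] z:[21/2,16] -> hit [43/3,46/3] leaf, test {P14@t=29/2, P15(miss)}
      N12 x:[20/3,9] y:[30,36] z:[17/2,29/2] -> miss, prune
    N9 x:[20/3,17] y:[18,37] z:[35/2,49/2] -> miss, prune

9 AABB tests over nodes [0, 6, 1, 14, 11, 3, 10, 12, 9]; 1 leaf entered; closest P14.

== RESULT ==
[0, 6, 1, 14, 11, 3, 10, 12, 9]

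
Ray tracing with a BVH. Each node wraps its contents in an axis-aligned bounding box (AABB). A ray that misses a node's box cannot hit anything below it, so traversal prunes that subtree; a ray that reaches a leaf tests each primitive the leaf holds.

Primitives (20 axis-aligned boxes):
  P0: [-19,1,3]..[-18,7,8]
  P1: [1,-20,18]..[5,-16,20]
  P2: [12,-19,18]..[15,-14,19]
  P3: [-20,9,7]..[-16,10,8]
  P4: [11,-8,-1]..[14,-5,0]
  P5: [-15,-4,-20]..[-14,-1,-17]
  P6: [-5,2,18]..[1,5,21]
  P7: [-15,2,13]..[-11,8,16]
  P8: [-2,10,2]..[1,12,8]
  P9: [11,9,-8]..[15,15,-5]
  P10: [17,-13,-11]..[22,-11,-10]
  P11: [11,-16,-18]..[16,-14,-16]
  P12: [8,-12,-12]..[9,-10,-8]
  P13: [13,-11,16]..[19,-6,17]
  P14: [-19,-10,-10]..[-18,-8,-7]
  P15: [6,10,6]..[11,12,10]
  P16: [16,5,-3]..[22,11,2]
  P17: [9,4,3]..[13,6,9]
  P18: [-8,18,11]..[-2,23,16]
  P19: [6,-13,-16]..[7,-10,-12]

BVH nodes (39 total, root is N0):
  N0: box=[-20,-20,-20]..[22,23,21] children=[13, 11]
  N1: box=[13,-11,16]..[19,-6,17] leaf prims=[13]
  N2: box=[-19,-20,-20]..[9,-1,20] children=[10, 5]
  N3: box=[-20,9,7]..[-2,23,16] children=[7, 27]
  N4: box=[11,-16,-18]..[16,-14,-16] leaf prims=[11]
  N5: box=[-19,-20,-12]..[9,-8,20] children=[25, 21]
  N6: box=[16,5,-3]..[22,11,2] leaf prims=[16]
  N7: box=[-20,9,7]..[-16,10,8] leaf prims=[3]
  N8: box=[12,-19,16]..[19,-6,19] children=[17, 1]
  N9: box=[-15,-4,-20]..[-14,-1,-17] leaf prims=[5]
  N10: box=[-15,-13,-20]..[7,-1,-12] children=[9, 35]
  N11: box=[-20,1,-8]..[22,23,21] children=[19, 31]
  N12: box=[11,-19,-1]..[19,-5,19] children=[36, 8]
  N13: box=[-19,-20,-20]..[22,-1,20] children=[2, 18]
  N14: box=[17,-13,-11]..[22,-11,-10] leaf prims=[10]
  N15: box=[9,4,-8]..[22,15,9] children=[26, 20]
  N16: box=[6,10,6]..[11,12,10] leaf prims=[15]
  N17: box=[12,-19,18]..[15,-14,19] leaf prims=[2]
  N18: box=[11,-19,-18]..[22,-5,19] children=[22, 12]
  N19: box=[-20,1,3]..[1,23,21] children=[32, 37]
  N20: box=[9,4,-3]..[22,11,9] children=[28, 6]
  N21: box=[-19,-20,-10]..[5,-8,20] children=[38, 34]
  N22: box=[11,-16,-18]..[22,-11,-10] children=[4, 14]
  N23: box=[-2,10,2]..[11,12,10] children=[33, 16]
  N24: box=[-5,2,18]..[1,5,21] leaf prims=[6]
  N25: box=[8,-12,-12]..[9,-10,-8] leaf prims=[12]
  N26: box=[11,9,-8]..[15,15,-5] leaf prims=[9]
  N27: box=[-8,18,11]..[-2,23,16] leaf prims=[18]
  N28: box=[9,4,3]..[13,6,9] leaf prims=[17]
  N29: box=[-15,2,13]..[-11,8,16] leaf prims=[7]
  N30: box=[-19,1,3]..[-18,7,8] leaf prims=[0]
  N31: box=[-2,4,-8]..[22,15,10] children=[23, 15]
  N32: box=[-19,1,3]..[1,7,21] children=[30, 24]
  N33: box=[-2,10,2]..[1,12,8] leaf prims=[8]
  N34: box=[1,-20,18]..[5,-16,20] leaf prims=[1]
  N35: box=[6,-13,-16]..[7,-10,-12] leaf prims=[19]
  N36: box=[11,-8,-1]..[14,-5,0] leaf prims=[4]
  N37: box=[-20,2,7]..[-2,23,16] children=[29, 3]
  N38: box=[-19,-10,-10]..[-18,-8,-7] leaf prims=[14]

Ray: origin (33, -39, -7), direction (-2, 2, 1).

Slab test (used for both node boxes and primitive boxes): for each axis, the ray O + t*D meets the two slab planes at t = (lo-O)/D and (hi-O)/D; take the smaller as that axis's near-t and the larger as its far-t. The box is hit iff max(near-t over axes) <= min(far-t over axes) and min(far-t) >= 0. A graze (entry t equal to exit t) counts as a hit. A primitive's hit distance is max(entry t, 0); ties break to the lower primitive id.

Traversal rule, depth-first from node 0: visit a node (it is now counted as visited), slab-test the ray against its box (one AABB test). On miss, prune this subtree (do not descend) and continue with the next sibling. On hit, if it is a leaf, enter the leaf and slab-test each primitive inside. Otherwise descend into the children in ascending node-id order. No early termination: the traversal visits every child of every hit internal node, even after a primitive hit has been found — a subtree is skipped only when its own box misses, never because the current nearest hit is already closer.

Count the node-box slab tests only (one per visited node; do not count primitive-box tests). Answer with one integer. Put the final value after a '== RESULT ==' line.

Trace the traversal:
N0 x:[11/2,53/2] y:[19/2,31] z:[-13,28] -> hit [19/2,53/2], descend [11, 13]
  N11 x:[11/2,53/2] y:[20,31] z:[-1,28] -> hit [20,53/2], descend [19, 31]
    N19 x:[16,53/2] y:[20,31] z:[10,28] -> hit [20,53/2], descend [32, 37]
      N32 x:[16,26] y:[20,23] z:[10,28] -> hit [20,23], descend [24, 30]
        N24 x:[16,19] y:[41/2,22] z:[25,28] -> miss, prune
        N30 x:[51/2,26] y:[20,23] z:[10,15] -> miss, prune
      N37 x:[35/2,53/2] y:[41/2,31] z:[14,23] -> hit [41/2,23], descend [3, 29]
        N3 x:[35/2,53/2] y:[24,31] z:[14,23] -> miss, prune
        N29 x:[22,24] y:[41/2,47/2] z:[20,23] -> hit [22,23] leaf, test {P7@t=22}
    N31 x:[11/2,35/2] y:[43/2,27] z:[-1,17] -> miss, prune
  N13 x:[11/2,26] y:[19/2,19] z:[-13,27] -> hit [19/2,19], descend [2, 18]
    N2 x:[12,26] y:[19/2,19] z:[-13,27] -> hit [12,19], descend [5, 10]
      N5 x:[12,26] y:[19/2,31/2] z:[-5,27] -> hit [12,31/2], descend [21, 25]
        N21 x:[14,26] y:[19/2,31/2] z:[-3,27] -> hit [14,31/2], descend [34, 38]
          N34 x:[14,16] y:[19/2,23/2] z:[25,27] -> miss, prune
          N38 x:[51/2,26] y:[29/2,31/2] z:[-3,0] -> miss, prune
        N25 x:[12,25/2] y:[27/2,29/2] z:[-5,-1] -> miss, prune
      N10 x:[13,24] y:[13,19] z:[-13,-5] -> miss, prune
    N18 x:[11/2,11] y:[10,17] z:[-11,26] -> hit [10,11], descend [12, 22]
      N12 x:[7,11] y:[10,17] z:[6,26] -> hit [10,11], descend [8, 36]
        N8 x:[7,21/2] y:[10,33/2] z:[23,26] -> miss, prune
        N36 x:[19/2,11] y:[31/2,17] z:[6,7] -> miss, prune
      N22 x:[11/2,11] y:[23/2,14] z:[-11,-3] -> miss, prune

Summary -> nodes [0, 11, 19, 32, 24, 30, 37, 3, 29, 31, 13, 2, 5, 21, 34, 38, 25, 10, 18, 12, 8, 36, 22]; box-tests=23; leaf-entries=1; first=P7

== RESULT ==
23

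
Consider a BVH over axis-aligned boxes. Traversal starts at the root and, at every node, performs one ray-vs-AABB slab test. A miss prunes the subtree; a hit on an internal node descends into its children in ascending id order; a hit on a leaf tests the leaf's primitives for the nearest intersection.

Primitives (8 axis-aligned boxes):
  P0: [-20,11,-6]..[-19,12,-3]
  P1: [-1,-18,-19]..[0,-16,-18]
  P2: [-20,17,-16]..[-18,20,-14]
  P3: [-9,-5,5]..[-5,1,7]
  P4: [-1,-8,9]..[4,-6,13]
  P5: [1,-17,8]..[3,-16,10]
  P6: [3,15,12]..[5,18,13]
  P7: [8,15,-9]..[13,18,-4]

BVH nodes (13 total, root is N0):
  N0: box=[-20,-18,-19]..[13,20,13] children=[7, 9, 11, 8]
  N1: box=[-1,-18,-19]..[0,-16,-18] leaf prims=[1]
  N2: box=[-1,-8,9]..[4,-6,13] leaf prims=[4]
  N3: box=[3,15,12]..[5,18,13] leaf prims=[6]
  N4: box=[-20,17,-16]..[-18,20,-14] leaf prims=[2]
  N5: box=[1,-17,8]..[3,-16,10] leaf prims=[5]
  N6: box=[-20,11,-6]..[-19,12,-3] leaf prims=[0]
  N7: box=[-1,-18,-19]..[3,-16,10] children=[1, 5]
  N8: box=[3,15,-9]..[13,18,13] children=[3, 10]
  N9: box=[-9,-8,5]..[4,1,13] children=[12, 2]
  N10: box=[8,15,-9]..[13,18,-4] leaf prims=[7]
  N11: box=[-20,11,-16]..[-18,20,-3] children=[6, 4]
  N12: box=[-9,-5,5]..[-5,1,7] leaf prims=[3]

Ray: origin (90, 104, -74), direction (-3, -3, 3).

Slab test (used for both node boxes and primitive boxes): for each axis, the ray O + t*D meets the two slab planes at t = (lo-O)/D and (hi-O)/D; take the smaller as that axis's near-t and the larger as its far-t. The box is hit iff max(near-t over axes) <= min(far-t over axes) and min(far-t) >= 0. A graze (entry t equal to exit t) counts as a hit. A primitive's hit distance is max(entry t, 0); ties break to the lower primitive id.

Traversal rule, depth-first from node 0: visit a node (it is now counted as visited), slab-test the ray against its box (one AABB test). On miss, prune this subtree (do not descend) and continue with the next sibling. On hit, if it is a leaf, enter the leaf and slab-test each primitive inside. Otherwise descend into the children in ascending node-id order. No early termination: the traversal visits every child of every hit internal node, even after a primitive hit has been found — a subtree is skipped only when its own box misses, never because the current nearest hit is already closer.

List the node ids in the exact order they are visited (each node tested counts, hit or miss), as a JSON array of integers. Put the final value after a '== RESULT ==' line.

Traverse from the root:
N0 x:[77/3,110/3] y:[28,122/3] z:[55/3,29] -> hit [28,29], descend [7, 8, 9, 11]
  N7 x:[29,91/3] y:[40,122/3] z:[55/3,28] -> miss, prune
  N8 x:[77/3,29] y:[86/3,89/3] z:[65/3,29] -> hit [86/3,29], descend [3, 10]
    N3 x:[85/3,29] y:[86/3,89/3] z:[86/3,29] -> hit [86/3,29] leaf, test {P6@t=86/3}
    N10 x:[77/3,82/3] y:[86/3,89/3] z:[65/3,70/3] -> miss, prune
  N9 x:[86/3,33] y:[103/3,112/3] z:[79/3,29] -> miss, prune
  N11 x:[36,110/3] y:[28,31] z:[58/3,71/3] -> miss, prune

7 AABB tests over nodes [0, 7, 8, 3, 10, 9, 11]; 1 leaf entered; closest P6.

== RESULT ==
[0, 7, 8, 3, 10, 9, 11]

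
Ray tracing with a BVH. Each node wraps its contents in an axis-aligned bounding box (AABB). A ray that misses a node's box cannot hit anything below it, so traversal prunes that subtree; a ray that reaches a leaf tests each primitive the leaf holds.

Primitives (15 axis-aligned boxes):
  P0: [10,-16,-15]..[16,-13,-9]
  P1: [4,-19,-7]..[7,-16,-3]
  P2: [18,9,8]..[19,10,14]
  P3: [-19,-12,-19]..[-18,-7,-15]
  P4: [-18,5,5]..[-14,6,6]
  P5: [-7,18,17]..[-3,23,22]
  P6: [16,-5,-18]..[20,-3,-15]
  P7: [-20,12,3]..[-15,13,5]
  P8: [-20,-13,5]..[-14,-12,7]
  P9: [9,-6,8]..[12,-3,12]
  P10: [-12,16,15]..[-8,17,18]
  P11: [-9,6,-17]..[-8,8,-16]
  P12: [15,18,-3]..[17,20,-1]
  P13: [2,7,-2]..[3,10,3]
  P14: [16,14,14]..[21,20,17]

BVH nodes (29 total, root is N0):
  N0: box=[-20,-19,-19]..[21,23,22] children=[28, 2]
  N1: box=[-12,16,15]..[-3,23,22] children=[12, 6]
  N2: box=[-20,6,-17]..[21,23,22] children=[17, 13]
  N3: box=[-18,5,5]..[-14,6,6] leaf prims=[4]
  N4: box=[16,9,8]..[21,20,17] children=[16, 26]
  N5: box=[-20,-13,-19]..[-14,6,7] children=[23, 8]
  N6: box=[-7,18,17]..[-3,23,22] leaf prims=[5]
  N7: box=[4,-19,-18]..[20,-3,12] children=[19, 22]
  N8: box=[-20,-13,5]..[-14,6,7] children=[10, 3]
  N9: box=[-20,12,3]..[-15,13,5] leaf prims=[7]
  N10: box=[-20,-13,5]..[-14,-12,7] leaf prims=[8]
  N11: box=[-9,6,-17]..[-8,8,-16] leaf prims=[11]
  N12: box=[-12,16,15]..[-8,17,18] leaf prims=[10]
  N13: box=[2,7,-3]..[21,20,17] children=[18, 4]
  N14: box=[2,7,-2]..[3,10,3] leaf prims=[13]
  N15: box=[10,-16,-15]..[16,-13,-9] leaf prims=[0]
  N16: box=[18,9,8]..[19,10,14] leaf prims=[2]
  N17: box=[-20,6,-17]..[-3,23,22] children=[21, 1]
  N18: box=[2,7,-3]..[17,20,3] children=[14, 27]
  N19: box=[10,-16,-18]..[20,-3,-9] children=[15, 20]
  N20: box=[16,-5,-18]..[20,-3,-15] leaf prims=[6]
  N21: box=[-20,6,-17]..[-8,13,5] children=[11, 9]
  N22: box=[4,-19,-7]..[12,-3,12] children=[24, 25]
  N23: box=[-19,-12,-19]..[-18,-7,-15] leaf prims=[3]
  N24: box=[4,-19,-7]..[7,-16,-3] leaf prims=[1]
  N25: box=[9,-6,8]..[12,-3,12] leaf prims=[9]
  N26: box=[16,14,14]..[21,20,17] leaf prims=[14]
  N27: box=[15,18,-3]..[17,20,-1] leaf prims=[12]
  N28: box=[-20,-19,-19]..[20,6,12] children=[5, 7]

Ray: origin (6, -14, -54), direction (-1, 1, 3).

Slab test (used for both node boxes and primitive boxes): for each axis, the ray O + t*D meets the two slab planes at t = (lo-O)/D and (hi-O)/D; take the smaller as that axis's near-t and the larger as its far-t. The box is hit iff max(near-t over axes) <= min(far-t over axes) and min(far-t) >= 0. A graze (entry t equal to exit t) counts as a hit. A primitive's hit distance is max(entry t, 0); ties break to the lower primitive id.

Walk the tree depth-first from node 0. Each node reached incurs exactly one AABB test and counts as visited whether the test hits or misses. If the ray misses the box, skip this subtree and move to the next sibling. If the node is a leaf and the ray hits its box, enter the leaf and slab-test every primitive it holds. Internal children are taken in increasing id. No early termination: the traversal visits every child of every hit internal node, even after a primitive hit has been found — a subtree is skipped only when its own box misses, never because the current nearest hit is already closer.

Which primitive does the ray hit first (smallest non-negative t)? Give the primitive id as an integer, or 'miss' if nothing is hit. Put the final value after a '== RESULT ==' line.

Walk:
N0 x:[-15,26] y:[-5,37] z:[35/3,76/3] -> hit [35/3,76/3], descend [2, 28]
  N2 x:[-15,26] y:[20,37] z:[37/3,76/3] -> hit [20,76/3], descend [13, 17]
    N13 x:[-15,4] y:[21,34] z:[17,71/3] -> miss, prune
    N17 x:[9,26] y:[20,37] z:[37/3,76/3] -> hit [20,76/3], descend [1, 21]
      N1 x:[9,18] y:[30,37] z:[23,76/3] -> miss, prune
      N21 x:[14,26] y:[20,27] z:[37/3,59/3] -> miss, prune
  N28 x:[-14,26] y:[-5,20] z:[35/3,22] -> hit [35/3,20], descend [5, 7]
    N5 x:[20,26] y:[1,20] z:[35/3,61/3] -> hit [20,20], descend [8, 23]
      N8 x:[20,26] y:[1,20] z:[59/3,61/3] -> hit [20,20], descend [3, 10]
        N3 x:[20,24] y:[19,20] z:[59/3,20] -> hit [20,20] leaf, test {P4@t=20}
        N10 x:[20,26] y:[1,2] z:[59/3,61/3] -> miss, prune
      N23 x:[24,25] y:[2,7] z:[35/3,13] -> miss, prune
    N7 x:[-14,2] y:[-5,11] z:[12,22] -> miss, prune

order=[0, 2, 13, 17, 1, 21, 28, 5, 8, 3, 10, 23, 7]  |boxes|=13  |leaves|=1  hit=P4

== RESULT ==
4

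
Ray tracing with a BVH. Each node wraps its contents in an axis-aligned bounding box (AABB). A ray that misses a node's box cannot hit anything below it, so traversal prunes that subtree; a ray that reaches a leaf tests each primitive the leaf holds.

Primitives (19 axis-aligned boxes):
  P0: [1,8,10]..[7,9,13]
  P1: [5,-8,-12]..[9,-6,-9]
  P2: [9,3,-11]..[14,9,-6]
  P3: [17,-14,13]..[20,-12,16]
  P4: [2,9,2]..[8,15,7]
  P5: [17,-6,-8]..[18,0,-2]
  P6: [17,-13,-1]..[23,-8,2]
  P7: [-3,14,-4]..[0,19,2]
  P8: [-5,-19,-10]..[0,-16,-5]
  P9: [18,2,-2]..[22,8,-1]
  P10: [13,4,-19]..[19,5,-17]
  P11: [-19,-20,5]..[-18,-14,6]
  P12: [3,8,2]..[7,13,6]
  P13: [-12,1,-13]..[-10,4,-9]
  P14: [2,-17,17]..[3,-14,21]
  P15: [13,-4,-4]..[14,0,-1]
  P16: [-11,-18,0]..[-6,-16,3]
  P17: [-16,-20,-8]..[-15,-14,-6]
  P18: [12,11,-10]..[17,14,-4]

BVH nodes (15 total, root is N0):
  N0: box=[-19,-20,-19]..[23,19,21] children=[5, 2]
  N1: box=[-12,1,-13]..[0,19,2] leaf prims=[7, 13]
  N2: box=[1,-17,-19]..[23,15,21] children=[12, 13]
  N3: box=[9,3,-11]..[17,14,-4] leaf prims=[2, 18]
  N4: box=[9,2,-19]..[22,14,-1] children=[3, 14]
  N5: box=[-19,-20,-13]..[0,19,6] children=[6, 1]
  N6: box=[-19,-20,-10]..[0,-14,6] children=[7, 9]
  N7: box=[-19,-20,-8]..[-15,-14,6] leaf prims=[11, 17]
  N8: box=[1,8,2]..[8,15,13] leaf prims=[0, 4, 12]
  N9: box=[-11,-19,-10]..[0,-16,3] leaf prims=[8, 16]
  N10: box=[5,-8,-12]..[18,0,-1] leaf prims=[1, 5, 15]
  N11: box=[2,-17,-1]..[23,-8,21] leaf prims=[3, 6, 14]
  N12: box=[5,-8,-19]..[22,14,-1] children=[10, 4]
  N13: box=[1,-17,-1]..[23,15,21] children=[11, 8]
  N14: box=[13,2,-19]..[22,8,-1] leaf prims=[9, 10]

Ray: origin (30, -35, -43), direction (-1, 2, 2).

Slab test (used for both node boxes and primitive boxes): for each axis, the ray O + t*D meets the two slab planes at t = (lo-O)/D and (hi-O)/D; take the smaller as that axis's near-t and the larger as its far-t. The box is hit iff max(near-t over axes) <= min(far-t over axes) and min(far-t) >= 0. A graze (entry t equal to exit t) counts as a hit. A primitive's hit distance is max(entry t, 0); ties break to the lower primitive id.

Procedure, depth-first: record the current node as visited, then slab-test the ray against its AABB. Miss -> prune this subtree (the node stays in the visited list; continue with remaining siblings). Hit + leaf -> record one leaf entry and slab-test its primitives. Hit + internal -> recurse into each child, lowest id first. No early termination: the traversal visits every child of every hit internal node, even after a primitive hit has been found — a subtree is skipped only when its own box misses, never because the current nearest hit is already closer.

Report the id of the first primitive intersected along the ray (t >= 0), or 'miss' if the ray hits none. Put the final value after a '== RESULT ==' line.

Trace the traversal:
N0 x:[7,49] y:[15/2,27] z:[12,32] -> hit [12,27], descend [2, 5]
  N2 x:[7,29] y:[9,25] z:[12,32] -> hit [12,25], descend [12, 13]
    N12 x:[8,25] y:[27/2,49/2] z:[12,21] -> hit [27/2,21], descend [4, 10]
      N4 x:[8,21] y:[37/2,49/2] z:[12,21] -> hit [37/2,21], descend [3, 14]
        N3 x:[13,21] y:[19,49/2] z:[16,39/2] -> hit [19,39/2] leaf, test {P2(miss), P18(miss)}
        N14 x:[8,17] y:[37/2,43/2] z:[12,21] -> miss, prune
      N10 x:[12,25] y:[27/2,35/2] z:[31/2,21] -> hit [31/2,35/2] leaf, test {P1(miss), P5(miss), P15(miss)}
    N13 x:[7,29] y:[9,25] z:[21,32] -> hit [21,25], descend [8, 11]
      N8 x:[22,29] y:[43/2,25] z:[45/2,28] -> hit [45/2,25] leaf, test {P0(miss), P4@t=45/2, P12@t=23}
      N11 x:[7,28] y:[9,27/2] z:[21,32] -> miss, prune
  N5 x:[30,49] y:[15/2,27] z:[15,49/2] -> miss, prune

Visited [0, 2, 12, 4, 3, 14, 10, 13, 8, 11, 5]. Tests: 11 box, 3 leaf. Nearest: P4.

== RESULT ==
4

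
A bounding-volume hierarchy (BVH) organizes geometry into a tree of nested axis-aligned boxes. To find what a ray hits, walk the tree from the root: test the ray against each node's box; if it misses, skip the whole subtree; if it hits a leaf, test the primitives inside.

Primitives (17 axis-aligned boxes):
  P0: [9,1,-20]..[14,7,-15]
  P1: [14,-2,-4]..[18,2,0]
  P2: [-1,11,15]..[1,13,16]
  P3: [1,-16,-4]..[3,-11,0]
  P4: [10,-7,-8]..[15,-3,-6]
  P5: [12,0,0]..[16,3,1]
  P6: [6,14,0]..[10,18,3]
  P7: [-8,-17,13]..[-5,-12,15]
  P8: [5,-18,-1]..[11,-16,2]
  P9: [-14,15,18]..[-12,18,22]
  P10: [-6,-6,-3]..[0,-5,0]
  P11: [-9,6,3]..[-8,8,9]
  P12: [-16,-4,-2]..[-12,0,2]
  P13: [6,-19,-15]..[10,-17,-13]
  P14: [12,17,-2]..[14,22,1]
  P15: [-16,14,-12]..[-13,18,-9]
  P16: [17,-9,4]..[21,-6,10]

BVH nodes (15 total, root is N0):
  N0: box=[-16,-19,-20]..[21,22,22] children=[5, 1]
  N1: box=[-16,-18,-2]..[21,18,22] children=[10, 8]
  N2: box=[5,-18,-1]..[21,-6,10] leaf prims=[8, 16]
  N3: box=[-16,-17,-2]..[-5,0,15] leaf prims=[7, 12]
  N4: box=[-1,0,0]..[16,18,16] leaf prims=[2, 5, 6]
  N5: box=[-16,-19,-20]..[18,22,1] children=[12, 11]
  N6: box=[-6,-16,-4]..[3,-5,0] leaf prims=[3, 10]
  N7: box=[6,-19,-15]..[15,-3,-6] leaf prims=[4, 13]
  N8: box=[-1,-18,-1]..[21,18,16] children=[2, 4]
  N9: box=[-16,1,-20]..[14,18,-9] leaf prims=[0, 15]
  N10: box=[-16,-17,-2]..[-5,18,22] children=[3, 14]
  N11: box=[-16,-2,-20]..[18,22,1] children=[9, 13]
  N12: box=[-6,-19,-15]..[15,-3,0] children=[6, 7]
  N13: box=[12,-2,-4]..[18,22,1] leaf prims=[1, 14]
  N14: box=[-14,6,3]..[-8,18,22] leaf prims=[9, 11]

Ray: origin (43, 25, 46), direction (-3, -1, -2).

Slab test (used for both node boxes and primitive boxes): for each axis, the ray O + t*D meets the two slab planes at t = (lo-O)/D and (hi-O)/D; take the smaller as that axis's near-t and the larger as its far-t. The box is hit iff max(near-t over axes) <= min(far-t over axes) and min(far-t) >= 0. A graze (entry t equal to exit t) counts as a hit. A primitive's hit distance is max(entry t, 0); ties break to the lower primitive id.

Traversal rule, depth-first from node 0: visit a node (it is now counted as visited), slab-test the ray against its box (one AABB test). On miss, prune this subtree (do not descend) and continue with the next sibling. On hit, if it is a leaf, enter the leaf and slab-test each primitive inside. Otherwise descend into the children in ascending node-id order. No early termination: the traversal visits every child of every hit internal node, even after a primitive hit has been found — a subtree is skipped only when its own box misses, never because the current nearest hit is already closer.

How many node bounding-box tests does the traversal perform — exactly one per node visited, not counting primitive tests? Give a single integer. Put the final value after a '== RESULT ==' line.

Walk:
N0 x:[22/3,59/3] y:[3,44] z:[12,33] -> hit [12,59/3], descend [1, 5]
  N1 x:[22/3,59/3] y:[7,43] z:[12,24] -> hit [12,59/3], descend [8, 10]
    N8 x:[22/3,44/3] y:[7,43] z:[15,47/2] -> miss, prune
    N10 x:[16,59/3] y:[7,42] z:[12,24] -> hit [16,59/3], descend [3, 14]
      N3 x:[16,59/3] y:[25,42] z:[31/2,24] -> miss, prune
      N14 x:[17,19] y:[7,19] z:[12,43/2] -> hit [17,19] leaf, test {P9(miss), P11(miss)}
  N5 x:[25/3,59/3] y:[3,44] z:[45/2,33] -> miss, prune

7 AABB tests over nodes [0, 1, 8, 10, 3, 14, 5]; 1 leaf entered; closest miss.

== RESULT ==
7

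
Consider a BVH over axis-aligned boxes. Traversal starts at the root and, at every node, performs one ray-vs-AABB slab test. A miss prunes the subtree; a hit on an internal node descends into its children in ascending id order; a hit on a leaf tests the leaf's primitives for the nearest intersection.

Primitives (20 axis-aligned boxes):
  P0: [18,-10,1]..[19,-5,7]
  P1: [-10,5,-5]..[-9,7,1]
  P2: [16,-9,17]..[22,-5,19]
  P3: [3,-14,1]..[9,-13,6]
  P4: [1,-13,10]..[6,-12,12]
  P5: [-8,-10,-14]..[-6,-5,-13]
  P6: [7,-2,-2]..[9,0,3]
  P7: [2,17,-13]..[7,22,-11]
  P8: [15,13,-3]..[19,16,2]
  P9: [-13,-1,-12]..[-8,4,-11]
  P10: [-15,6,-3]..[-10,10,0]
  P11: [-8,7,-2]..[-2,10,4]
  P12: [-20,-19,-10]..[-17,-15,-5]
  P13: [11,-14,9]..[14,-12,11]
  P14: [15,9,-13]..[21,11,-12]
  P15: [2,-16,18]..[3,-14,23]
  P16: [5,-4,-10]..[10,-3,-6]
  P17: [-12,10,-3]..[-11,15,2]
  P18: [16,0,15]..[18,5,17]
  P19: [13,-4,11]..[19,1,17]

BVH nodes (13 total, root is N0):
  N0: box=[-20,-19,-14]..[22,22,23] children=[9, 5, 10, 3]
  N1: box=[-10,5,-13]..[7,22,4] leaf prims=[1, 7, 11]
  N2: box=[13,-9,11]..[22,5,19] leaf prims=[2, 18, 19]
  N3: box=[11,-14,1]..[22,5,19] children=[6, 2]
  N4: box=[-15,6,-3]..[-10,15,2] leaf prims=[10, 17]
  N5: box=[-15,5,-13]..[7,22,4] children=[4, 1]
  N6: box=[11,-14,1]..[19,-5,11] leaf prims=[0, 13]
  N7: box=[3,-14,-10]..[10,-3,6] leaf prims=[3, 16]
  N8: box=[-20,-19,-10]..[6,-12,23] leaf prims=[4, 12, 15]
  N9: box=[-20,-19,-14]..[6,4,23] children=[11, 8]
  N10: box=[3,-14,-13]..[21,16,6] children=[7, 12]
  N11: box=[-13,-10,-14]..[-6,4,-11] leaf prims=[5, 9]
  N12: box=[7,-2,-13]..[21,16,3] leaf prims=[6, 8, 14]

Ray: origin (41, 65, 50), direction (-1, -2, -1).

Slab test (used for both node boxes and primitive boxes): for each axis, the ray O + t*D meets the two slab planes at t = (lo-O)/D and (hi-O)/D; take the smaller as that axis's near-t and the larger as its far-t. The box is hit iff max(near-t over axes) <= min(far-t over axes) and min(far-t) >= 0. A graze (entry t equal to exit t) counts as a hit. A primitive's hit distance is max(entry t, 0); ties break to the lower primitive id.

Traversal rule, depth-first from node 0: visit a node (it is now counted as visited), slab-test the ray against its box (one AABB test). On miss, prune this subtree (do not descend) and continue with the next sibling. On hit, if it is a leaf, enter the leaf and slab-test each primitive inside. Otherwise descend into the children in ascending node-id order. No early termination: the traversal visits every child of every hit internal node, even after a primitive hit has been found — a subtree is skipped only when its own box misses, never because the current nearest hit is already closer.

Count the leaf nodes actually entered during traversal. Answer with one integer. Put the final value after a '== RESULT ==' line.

Traverse from the root:
N0 x:[19,61] y:[43/2,42] z:[27,64] -> hit [27,42], descend [3, 5, 9, 10]
  N3 x:[19,30] y:[30,79/2] z:[31,49] -> miss, prune
  N5 x:[34,56] y:[43/2,30] z:[46,63] -> miss, prune
  N9 x:[35,61] y:[61/2,42] z:[27,64] -> hit [35,42], descend [8, 11]
    N8 x:[35,61] y:[77/2,42] z:[27,60] -> hit [77/2,42] leaf, test {P4@t=77/2, P12(miss), P15(miss)}
    N11 x:[47,54] y:[61/2,75/2] z:[61,64] -> miss, prune
  N10 x:[20,38] y:[49/2,79/2] z:[44,63] -> miss, prune

order=[0, 3, 5, 9, 8, 11, 10]  |boxes|=7  |leaves|=1  hit=P4

== RESULT ==
1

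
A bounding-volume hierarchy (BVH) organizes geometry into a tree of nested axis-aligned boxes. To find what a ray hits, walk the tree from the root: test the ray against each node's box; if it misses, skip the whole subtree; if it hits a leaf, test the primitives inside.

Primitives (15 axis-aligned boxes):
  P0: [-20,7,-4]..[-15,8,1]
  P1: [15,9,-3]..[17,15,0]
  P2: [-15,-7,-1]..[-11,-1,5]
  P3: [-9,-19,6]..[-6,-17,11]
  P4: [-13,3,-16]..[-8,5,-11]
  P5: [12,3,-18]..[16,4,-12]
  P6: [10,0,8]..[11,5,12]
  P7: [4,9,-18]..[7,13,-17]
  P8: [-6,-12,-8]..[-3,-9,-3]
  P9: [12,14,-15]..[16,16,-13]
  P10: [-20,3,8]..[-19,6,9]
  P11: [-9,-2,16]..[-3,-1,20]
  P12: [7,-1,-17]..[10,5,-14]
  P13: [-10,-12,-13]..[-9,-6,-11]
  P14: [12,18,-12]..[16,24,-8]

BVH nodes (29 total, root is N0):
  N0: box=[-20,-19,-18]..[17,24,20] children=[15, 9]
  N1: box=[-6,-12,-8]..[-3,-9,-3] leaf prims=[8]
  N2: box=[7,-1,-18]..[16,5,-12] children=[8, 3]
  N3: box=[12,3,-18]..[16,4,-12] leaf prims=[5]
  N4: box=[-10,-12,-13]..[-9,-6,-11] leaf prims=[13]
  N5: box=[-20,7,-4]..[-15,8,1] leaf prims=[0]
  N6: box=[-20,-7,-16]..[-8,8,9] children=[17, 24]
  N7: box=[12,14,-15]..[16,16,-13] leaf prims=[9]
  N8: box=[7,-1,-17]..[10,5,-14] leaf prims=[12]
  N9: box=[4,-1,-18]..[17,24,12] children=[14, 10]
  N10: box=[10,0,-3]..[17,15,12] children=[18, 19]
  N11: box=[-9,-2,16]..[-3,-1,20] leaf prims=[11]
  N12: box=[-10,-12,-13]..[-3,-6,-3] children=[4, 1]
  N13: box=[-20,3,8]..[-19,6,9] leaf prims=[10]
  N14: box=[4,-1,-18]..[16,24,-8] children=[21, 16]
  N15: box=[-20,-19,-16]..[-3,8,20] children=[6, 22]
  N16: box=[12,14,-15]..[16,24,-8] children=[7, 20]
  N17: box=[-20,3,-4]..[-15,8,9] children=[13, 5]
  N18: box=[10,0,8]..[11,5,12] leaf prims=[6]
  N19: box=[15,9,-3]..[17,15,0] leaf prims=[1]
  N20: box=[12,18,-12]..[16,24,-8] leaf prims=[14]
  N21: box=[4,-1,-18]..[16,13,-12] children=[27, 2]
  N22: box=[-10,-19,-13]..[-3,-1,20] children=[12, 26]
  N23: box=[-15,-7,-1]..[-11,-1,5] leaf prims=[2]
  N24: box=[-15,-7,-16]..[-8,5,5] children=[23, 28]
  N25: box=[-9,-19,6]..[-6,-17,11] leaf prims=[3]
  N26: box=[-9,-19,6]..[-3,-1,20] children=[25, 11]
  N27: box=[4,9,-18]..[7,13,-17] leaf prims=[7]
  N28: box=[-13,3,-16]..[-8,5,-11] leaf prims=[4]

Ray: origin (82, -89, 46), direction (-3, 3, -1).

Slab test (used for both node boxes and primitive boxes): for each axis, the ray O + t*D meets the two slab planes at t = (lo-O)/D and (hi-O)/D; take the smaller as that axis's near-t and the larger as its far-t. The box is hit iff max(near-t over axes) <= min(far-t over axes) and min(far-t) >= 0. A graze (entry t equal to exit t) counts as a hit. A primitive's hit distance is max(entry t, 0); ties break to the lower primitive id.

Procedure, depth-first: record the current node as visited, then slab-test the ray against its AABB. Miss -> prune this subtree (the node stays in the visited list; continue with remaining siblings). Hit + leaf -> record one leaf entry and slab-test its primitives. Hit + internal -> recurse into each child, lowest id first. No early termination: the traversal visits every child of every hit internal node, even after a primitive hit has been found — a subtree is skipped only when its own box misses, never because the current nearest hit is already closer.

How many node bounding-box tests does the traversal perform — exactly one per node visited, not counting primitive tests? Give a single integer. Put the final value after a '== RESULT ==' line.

Walk:
N0 x:[65/3,34] y:[70/3,113/3] z:[26,64] -> hit [26,34], descend [9, 15]
  N9 x:[65/3,26] y:[88/3,113/3] z:[34,64] -> miss, prune
  N15 x:[85/3,34] y:[70/3,97/3] z:[26,62] -> hit [85/3,97/3], descend [6, 22]
    N6 x:[30,34] y:[82/3,97/3] z:[37,62] -> miss, prune
    N22 x:[85/3,92/3] y:[70/3,88/3] z:[26,59] -> hit [85/3,88/3], descend [12, 26]
      N12 x:[85/3,92/3] y:[77/3,83/3] z:[49,59] -> miss, prune
      N26 x:[85/3,91/3] y:[70/3,88/3] z:[26,40] -> hit [85/3,88/3], descend [11, 25]
        N11 x:[85/3,91/3] y:[29,88/3] z:[26,30] -> hit [29,88/3] leaf, test {P11@t=29}
        N25 x:[88/3,91/3] y:[70/3,24] z:[35,40] -> miss, prune

9 AABB tests over nodes [0, 9, 15, 6, 22, 12, 26, 11, 25]; 1 leaf entered; closest P11.

== RESULT ==
9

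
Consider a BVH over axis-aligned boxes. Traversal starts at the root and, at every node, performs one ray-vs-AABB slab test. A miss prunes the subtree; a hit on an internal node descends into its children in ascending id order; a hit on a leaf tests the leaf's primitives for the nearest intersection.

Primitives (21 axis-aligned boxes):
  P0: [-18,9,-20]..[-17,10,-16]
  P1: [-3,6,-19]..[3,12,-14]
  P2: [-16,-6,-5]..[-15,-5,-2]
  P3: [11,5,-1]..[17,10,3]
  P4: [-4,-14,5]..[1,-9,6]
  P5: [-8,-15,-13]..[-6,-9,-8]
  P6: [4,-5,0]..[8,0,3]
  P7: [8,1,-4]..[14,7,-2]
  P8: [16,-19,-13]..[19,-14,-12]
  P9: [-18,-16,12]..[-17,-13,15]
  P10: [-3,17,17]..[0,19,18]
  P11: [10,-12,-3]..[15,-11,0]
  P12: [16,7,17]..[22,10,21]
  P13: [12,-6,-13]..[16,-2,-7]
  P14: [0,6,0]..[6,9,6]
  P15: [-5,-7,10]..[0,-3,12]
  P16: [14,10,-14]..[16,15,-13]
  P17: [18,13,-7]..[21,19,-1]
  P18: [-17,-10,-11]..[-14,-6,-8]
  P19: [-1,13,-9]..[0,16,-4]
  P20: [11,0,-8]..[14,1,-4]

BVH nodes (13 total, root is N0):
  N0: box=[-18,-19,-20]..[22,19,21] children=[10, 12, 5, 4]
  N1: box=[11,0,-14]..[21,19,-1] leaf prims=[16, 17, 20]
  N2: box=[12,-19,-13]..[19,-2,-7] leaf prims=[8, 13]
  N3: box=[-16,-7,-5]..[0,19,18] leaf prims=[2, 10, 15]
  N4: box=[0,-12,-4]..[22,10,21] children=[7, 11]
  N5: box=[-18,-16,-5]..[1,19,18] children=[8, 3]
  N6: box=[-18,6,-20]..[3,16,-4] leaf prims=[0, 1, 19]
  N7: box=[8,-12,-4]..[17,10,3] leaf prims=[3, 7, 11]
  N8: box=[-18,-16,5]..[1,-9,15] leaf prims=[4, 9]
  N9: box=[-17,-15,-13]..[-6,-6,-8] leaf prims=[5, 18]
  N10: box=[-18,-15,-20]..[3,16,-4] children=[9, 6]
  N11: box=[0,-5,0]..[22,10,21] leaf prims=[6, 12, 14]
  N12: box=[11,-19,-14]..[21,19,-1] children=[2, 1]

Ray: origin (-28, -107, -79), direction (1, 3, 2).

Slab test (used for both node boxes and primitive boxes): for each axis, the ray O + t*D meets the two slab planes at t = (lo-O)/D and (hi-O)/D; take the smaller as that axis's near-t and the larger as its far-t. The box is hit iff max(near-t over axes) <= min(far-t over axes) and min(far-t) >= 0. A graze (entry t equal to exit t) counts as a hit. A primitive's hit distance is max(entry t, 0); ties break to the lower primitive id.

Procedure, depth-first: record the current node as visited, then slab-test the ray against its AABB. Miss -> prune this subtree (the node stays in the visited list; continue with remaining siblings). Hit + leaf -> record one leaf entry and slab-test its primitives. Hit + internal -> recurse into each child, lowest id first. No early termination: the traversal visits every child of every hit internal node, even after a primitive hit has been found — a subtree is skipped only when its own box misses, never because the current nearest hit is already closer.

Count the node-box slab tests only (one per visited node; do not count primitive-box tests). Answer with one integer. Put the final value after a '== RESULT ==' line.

Trace the traversal:
N0 x:[10,50] y:[88/3,42] z:[59/2,50] -> hit [59/2,42], descend [4, 5, 10, 12]
  N4 x:[28,50] y:[95/3,39] z:[75/2,50] -> hit [75/2,39], descend [7, 11]
    N7 x:[36,45] y:[95/3,39] z:[75/2,41] -> hit [75/2,39] leaf, test {P3@t=39, P7@t=75/2, P11(miss)}
    N11 x:[28,50] y:[34,39] z:[79/2,50] -> miss, prune
  N5 x:[10,29] y:[91/3,42] z:[37,97/2] -> miss, prune
  N10 x:[10,31] y:[92/3,41] z:[59/2,75/2] -> hit [92/3,31], descend [6, 9]
    N6 x:[10,31] y:[113/3,41] z:[59/2,75/2] -> miss, prune
    N9 x:[11,22] y:[92/3,101/3] z:[33,71/2] -> miss, prune
  N12 x:[39,49] y:[88/3,42] z:[65/2,39] -> hit [39,39], descend [1, 2]
    N1 x:[39,49] y:[107/3,42] z:[65/2,39] -> hit [39,39] leaf, test {P16(miss), P17(miss), P20(miss)}
    N2 x:[40,47] y:[88/3,35] z:[33,36] -> miss, prune

11 AABB tests over nodes [0, 4, 7, 11, 5, 10, 6, 9, 12, 1, 2]; 2 leaves entered; closest P7.

== RESULT ==
11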